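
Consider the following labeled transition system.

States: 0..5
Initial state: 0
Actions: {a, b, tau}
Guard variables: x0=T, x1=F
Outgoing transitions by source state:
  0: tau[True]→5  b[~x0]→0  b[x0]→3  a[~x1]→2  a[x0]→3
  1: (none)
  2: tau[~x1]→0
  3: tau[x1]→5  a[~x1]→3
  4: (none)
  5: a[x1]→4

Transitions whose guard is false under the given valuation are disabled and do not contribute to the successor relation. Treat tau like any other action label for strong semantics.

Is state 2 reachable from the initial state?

Answer: REACHABLE

Trace:
After dropping false guards: 6 live edges.
Layer 0: {0}
Layer 1: {2,3,5}  cumulative {0,2,3,5}
Reach set: {0,2,3,5}
trace reaching 2: a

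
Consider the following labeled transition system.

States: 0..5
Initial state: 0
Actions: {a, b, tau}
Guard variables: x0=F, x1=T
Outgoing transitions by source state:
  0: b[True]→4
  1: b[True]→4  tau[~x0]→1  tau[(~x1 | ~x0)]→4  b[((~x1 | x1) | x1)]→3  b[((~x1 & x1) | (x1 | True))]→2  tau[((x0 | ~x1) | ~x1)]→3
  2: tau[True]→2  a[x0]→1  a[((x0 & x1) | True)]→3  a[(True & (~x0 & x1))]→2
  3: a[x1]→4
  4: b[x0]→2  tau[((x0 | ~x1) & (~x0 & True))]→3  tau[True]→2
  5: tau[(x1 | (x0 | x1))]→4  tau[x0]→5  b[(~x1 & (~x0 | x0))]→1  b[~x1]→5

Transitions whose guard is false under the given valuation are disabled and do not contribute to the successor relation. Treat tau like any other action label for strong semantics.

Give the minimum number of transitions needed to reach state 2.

BFS to 2:
  Layer 0: {0}
  Layer 1: {4}
  Layer 2: {2}
first hit 2 at d=2 via b·tau

Answer: 2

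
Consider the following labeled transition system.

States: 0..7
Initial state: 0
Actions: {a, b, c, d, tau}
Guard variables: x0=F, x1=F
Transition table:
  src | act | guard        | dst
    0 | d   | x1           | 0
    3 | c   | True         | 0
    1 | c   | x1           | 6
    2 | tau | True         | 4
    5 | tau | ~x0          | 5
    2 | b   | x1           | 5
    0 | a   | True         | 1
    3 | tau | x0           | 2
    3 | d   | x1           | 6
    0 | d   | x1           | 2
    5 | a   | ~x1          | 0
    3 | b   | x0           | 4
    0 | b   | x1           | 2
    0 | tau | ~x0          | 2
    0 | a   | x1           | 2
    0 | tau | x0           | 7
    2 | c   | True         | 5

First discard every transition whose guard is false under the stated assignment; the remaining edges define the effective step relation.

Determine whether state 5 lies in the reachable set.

7 transition(s) survive guard evaluation.
Layer 0: {0}
Layer 1: {1,2}  total {0,1,2}
Layer 2: {4,5}  total {0,1,2,4,5}
R = {0,1,2,4,5}
witness 5: tau·c

Answer: REACHABLE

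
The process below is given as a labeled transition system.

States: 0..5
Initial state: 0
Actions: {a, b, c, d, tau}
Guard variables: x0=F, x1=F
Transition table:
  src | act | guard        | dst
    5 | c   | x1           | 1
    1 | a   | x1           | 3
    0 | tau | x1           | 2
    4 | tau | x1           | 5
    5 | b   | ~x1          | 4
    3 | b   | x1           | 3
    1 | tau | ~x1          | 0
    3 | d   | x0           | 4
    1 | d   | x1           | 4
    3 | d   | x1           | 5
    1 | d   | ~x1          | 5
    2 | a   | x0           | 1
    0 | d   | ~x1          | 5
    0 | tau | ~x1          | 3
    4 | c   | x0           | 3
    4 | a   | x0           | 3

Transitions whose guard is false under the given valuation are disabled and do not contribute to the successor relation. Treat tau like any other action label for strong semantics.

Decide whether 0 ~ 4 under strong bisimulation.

Answer: NOT BISIMILAR

Analysis:
Bisimulation quotient by refinement:
  round 0: {{0,1,2,3,4,5}}
  round 1: {{0,1},{2,3,4},{5}}
  round 2: {{0},{1},{2,3,4},{5}}
stable after 3 split(s): 4 block(s)
[0]={0}  [4]={2,3,4}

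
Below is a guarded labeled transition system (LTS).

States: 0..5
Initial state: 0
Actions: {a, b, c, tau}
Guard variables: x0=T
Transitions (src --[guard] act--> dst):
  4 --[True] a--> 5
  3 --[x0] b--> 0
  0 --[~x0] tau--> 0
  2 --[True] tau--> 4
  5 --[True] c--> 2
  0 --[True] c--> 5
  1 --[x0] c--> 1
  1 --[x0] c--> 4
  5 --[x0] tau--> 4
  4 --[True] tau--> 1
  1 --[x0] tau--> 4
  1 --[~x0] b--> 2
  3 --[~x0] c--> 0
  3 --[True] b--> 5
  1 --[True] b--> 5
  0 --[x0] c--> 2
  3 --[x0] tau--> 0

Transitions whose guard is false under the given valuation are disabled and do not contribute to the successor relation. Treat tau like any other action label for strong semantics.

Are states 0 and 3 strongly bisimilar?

Bisimulation quotient by refinement:
  P[0] = {{0,1,2,3,4,5}}
  P[1] = {{0},{1},{2},{3},{4},{5}}
Fixed point at round 2; 6 class(es).
class of 0: {0}; class of 3: {3}

Answer: NOT BISIMILAR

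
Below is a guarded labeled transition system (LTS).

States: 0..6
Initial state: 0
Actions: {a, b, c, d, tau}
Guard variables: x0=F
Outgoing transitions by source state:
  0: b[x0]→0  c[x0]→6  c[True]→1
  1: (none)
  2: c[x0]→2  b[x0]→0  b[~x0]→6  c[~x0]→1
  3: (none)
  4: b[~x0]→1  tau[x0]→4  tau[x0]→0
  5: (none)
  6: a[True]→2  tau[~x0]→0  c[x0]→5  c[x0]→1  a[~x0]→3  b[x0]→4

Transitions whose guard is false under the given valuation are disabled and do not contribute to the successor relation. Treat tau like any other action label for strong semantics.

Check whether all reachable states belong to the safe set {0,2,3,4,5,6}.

Answer: INVARIANT VIOLATED at state 1

Analysis:
Safe = {0,2,3,4,5,6}
R = {0,1}
  0: ✓
  1: VIOLATES
witness against invariant: c → 1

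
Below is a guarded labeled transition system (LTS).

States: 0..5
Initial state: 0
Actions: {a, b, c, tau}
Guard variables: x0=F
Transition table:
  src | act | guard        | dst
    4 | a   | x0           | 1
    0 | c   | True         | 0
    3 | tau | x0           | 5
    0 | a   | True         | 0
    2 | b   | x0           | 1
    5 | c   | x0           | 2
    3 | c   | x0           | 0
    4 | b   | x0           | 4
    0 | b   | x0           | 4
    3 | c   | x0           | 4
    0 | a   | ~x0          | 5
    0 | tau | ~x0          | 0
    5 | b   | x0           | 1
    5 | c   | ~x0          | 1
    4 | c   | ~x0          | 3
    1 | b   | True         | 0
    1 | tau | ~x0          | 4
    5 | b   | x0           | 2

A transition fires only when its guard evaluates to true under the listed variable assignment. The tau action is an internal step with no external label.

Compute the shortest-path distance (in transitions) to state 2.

Answer: UNREACHABLE

Analysis:
BFS to 2:
  L0 = {0}
  L1 = {5}
  L2 = {1}
  L3 = {4}
  L4 = {3}
2 never appears.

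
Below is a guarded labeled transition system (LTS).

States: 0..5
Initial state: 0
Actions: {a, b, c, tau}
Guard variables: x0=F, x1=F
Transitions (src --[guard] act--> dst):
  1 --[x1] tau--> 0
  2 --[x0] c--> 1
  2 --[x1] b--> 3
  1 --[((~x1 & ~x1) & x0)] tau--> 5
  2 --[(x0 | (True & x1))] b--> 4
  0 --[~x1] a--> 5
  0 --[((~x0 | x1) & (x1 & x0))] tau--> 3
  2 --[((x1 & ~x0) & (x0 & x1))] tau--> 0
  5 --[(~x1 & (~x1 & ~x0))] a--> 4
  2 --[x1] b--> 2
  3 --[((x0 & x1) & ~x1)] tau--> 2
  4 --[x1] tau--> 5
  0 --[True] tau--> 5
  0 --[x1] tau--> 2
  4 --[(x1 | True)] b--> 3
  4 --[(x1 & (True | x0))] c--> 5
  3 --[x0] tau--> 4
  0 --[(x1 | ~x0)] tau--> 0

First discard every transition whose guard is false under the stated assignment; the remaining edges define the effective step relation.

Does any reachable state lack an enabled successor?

Answer: DEADLOCK at state 3

Analysis:
Reach set: {0,3,4,5}
  0: a→5  tau→0  tau→5  [deg 3]
  3: ∅  [STUCK]
  4: b→3  [deg 1]
  5: a→4  [deg 1]
Path to 3: a·a·b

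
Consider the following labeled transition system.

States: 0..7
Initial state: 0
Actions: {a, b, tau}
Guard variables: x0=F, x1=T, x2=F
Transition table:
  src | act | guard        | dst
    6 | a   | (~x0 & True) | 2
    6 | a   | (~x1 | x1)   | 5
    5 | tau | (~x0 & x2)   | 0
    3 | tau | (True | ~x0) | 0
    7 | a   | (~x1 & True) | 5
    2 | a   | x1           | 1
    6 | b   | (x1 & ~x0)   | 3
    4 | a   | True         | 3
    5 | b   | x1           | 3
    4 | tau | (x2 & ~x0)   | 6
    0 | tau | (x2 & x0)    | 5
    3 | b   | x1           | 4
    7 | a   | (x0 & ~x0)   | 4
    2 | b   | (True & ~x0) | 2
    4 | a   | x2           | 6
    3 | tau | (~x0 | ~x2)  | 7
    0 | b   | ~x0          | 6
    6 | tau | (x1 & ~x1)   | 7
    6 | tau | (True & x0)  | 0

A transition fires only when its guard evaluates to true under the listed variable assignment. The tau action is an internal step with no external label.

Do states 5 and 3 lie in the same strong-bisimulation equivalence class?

Answer: NOT BISIMILAR

Working:
Bisimulation quotient by refinement:
  round 0: {{0,1,2,3,4,5,6,7}}
  round 1: {{0,5},{1,7},{2,6},{3},{4}}
  round 2: {{0},{1,7},{2},{3},{4},{5},{6}}
stable after 3 split(s): 7 block(s)
class of 5: {5}; class of 3: {3}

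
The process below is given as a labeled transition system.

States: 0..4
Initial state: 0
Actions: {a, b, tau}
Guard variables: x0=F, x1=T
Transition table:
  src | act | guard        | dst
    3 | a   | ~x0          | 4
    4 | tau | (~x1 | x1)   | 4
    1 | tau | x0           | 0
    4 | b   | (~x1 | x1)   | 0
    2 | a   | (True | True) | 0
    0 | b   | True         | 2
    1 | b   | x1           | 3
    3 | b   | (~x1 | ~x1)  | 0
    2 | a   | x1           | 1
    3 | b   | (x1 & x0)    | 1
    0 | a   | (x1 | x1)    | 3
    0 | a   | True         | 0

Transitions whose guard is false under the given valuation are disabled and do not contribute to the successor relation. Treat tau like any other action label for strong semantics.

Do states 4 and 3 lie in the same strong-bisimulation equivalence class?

Answer: NOT BISIMILAR

Working:
Bisimulation quotient by refinement:
  round 0: {{0,1,2,3,4}}
  round 1: {{0},{1},{2,3},{4}}
  round 2: {{0},{1},{2},{3},{4}}
Fixed point at round 3; 5 class(es).
4∈{4}, 3∈{3}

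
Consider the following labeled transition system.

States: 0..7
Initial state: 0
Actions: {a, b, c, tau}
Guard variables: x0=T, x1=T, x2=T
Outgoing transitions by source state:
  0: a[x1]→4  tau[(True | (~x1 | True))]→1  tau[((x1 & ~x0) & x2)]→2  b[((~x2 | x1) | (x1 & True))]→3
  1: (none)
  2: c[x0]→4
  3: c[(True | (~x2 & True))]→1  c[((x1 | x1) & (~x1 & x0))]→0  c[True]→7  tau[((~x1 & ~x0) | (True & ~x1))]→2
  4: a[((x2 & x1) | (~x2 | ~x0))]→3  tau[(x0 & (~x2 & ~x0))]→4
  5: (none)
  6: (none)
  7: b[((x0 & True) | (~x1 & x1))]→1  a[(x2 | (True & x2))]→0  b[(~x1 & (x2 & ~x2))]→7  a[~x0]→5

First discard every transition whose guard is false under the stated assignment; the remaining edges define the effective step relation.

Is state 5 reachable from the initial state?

9 transition(s) survive guard evaluation.
depth 0: {0}
depth 1: {1,3,4}  cumulative {0,1,3,4}
depth 2: {7}  cumulative {0,1,3,4,7}
Reachable = {0,1,3,4,7}

Answer: UNREACHABLE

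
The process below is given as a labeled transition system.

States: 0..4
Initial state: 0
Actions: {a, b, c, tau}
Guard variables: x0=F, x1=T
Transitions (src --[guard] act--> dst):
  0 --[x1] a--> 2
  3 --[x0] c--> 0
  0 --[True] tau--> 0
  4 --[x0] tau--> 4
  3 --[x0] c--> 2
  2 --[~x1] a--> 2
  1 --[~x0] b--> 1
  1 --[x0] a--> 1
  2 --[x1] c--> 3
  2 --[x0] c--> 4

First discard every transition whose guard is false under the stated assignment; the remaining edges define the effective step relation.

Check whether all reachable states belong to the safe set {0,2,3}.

Safe = {0,2,3}
Reachable = {0,2,3}
  0: safe
  2: safe
  3: safe

Answer: INVARIANT HOLDS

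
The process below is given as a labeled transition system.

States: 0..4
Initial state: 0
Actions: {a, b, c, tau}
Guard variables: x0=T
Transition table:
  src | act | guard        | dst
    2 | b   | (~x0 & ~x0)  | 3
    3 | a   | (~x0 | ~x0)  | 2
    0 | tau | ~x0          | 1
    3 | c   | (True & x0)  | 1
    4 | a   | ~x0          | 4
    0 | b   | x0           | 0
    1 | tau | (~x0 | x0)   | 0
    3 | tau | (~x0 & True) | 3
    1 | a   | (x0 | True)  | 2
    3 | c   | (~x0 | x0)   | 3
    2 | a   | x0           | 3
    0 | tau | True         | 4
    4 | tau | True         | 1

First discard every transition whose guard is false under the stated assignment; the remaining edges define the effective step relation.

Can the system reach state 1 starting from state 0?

Answer: REACHABLE

Trace:
8 transition(s) survive guard evaluation.
depth 0: {0}
depth 1: {4}  cumulative {0,4}
depth 2: {1}  cumulative {0,1,4}
depth 3: {2}  cumulative {0,1,2,4}
depth 4: {3}  cumulative {0,1,2,3,4}
Reach set: {0,1,2,3,4}
trace reaching 1: tau·tau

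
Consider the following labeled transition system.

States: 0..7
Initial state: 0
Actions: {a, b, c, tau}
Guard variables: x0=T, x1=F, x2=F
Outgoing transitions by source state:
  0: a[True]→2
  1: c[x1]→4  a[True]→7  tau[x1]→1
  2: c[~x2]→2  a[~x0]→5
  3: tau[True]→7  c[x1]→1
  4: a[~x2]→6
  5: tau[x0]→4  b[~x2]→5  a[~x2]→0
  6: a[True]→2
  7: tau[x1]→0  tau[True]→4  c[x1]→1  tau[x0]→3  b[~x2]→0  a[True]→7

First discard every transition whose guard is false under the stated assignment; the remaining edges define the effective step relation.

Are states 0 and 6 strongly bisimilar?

Answer: BISIMILAR

Working:
Bisimulation quotient by refinement:
  round 0: {{0,1,2,3,4,5,6,7}}
  round 1: {{0,1,4,6},{2},{3},{5,7}}
  round 2: {{0,6},{1},{2},{3},{4},{5},{7}}
7 equivalence class(es) (converged in 3)
[0]={0,6}  [6]={0,6}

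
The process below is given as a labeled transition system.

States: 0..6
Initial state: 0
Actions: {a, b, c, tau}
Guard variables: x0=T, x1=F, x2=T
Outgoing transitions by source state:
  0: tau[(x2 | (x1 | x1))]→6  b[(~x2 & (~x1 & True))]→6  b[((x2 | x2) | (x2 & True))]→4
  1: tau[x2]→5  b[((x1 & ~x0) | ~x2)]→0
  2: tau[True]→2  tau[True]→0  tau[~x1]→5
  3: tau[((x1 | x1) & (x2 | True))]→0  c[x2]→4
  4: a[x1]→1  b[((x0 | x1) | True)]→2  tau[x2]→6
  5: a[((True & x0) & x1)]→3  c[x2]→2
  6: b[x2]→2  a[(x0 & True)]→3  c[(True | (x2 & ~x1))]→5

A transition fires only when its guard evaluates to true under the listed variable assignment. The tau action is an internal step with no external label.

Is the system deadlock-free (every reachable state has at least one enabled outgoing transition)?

R = {0,2,3,4,5,6}
  0: b→4  tau→6  [2 exit(s)]
  2: tau→0  tau→2  tau→5  [3 exit(s)]
  3: c→4  [1 exit(s)]
  4: b→2  tau→6  [2 exit(s)]
  5: c→2  [1 exit(s)]
  6: a→3  b→2  c→5  [3 exit(s)]

Answer: DEADLOCK-FREE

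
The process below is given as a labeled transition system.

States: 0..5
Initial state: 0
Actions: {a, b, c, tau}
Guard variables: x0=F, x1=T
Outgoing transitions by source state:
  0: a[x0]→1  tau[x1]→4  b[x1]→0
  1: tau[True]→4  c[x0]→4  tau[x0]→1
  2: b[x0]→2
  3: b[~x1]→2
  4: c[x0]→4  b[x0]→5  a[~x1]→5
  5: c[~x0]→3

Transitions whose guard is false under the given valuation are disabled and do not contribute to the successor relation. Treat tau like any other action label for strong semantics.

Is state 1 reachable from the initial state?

After dropping false guards: 4 live edges.
depth 0: {0}
depth 1: {4}  total {0,4}
Reach set: {0,4}

Answer: UNREACHABLE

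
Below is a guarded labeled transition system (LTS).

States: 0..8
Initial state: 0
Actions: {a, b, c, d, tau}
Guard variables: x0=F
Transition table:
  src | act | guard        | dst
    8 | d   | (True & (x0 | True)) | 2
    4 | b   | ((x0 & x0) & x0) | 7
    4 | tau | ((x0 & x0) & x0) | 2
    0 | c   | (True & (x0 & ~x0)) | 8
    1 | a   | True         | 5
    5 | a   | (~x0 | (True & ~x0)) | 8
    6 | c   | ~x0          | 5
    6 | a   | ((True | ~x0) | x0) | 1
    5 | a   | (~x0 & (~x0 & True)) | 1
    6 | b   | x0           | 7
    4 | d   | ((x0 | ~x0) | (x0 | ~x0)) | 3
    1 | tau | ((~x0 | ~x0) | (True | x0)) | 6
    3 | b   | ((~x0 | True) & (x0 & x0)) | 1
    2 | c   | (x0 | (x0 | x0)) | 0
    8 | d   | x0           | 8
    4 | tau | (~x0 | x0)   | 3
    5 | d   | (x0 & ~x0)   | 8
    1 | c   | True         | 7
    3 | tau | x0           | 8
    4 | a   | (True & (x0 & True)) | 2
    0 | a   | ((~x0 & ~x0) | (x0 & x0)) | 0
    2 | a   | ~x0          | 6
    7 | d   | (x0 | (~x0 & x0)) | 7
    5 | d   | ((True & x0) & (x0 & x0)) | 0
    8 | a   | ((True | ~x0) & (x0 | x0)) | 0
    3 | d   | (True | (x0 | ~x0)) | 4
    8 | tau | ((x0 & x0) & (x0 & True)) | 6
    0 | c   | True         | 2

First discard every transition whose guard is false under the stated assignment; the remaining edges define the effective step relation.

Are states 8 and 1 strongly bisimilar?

Answer: NOT BISIMILAR

Analysis:
Bisimulation quotient by refinement:
  round 0: {{0,1,2,3,4,5,6,7,8}}
  round 1: {{0,6},{1},{2,5},{3,8},{4},{7}}
  round 2: {{0},{1},{2},{3},{4},{5},{6},{7},{8}}
stable after 3 split(s): 9 block(s)
8∈{8}, 1∈{1}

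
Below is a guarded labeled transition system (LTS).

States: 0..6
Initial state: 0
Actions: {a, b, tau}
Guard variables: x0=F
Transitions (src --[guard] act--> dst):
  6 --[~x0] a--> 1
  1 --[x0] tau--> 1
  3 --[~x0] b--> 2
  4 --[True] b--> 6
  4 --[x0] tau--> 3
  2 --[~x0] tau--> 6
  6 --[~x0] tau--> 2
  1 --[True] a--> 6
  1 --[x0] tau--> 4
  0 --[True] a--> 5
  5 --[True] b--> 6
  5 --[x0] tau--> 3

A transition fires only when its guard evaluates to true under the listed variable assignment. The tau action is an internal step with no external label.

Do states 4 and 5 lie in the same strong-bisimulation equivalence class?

Compute ~ classes (split until stable):
  P[0] = {{0,1,2,3,4,5,6}}
  P[1] = {{0,1},{2},{3,4,5},{6}}
  P[2] = {{0},{1},{2},{3},{4,5},{6}}
6 equivalence class(es) (converged in 3)
4∈{4,5}, 5∈{4,5}

Answer: BISIMILAR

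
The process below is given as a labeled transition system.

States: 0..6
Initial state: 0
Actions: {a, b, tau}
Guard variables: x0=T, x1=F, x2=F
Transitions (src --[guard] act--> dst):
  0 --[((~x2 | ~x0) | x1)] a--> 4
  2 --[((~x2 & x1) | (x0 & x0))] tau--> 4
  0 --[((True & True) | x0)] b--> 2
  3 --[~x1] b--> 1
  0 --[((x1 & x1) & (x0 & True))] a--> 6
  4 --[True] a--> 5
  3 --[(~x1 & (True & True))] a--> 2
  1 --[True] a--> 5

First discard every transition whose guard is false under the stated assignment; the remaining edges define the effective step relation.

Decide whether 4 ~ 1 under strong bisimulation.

Bisimulation quotient by refinement:
  round 0: {{0,1,2,3,4,5,6}}
  round 1: {{0,3},{1,4},{2},{5,6}}
  round 2: {{0},{1,4},{2},{3},{5,6}}
5 equivalence class(es) (converged in 3)
4∈{1,4}, 1∈{1,4}

Answer: BISIMILAR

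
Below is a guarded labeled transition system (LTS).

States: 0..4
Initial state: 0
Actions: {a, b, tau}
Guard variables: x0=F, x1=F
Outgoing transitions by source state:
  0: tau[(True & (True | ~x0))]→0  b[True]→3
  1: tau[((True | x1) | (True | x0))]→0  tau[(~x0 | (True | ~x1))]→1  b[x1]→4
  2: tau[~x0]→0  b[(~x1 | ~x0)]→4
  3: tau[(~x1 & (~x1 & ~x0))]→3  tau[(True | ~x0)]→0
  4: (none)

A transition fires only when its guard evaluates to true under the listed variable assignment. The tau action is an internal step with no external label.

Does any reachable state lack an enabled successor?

Reach set: {0,3}
  0: b→3  tau→0  [deg 2]
  3: tau→0  tau→3  [deg 2]

Answer: DEADLOCK-FREE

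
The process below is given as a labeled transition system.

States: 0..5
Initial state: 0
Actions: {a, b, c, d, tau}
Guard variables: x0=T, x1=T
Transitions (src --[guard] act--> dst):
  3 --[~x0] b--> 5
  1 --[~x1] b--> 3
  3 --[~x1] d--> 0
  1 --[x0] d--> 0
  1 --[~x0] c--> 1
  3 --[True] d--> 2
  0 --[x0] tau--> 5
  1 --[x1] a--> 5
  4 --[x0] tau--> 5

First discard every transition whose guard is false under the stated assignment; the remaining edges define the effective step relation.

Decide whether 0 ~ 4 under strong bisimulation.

Answer: BISIMILAR

Trace:
Bisimulation quotient by refinement:
  π0 = {{0,1,2,3,4,5}}
  π1 = {{0,4},{1},{2,5},{3}}
stable after 2 split(s): 4 block(s)
0∈{0,4}, 4∈{0,4}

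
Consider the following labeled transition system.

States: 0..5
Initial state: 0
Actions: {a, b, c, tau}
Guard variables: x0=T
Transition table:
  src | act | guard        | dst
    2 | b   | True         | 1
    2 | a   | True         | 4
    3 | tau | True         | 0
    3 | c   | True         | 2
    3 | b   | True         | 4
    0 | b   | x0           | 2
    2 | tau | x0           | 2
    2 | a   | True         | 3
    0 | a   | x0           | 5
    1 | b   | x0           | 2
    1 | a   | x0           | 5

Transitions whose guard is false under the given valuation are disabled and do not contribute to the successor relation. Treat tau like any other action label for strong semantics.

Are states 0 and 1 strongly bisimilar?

Refine partition for ~:
  π0 = {{0,1,2,3,4,5}}
  π1 = {{0,1},{2},{3},{4,5}}
stable after 2 split(s): 4 block(s)
[0]={0,1}  [1]={0,1}

Answer: BISIMILAR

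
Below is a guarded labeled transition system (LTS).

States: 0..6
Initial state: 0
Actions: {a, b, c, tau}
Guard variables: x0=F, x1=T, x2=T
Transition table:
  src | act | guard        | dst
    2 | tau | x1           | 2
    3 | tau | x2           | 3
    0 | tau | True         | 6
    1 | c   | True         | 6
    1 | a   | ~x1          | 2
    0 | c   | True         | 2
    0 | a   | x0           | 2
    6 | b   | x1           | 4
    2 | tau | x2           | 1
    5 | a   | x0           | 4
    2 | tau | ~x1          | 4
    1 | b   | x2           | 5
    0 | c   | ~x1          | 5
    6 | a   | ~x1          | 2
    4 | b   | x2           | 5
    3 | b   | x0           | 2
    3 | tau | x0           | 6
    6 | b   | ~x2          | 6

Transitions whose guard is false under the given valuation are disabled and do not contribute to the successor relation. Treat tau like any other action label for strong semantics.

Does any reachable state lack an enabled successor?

R = {0,1,2,4,5,6}
  0: c→2  tau→6  [2 exit(s)]
  1: b→5  c→6  [2 exit(s)]
  2: tau→1  tau→2  [2 exit(s)]
  4: b→5  [1 exit(s)]
  5: ∅  [STUCK]
  6: b→4  [1 exit(s)]
trace reaching 5: tau·b·b

Answer: DEADLOCK at state 5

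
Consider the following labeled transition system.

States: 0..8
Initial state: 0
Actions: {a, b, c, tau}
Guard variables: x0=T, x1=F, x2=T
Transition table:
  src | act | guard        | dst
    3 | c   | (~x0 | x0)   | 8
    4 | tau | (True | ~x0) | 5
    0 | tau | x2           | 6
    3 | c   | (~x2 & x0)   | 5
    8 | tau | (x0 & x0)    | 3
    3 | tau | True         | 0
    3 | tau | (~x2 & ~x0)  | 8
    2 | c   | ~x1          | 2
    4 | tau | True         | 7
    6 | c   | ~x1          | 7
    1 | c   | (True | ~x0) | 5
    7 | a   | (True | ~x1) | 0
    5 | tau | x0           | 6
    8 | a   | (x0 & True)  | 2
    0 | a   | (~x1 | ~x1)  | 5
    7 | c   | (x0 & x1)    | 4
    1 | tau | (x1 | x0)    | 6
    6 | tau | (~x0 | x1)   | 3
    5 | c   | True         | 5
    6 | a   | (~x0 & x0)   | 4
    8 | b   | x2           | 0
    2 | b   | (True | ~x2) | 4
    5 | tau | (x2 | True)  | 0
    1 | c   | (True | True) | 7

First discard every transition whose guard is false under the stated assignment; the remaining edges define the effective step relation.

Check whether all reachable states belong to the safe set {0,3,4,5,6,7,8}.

Inv-set: {0,3,4,5,6,7,8}
R = {0,5,6,7}
  0: ok
  5: ok
  6: ok
  7: ok

Answer: INVARIANT HOLDS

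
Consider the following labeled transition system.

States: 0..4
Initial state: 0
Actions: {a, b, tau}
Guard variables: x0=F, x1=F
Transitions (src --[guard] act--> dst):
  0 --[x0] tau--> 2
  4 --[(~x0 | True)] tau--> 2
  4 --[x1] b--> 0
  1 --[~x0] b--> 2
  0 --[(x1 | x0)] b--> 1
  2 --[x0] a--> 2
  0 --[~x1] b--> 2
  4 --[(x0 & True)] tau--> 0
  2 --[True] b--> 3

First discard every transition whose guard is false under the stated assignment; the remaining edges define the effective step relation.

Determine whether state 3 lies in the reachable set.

Answer: REACHABLE

Working:
Guard filter leaves 4 enabled edge(s).
Layer 0: {0}
Layer 1: {2}  total {0,2}
Layer 2: {3}  total {0,2,3}
R = {0,2,3}
witness 3: b·b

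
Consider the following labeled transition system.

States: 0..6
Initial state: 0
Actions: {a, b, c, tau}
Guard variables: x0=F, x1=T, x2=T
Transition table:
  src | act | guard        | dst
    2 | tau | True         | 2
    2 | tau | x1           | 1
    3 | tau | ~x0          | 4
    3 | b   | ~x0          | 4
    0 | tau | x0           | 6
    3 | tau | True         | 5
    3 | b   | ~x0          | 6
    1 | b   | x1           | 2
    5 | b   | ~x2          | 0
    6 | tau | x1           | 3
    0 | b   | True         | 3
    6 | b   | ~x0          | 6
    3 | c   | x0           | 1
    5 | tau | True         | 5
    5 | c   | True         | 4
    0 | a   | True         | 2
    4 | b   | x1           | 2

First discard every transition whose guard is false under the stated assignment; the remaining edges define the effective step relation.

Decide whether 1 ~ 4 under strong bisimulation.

Refine partition for ~:
  π0 = {{0,1,2,3,4,5,6}}
  π1 = {{0},{1,4},{2},{3,6},{5}}
  π2 = {{0},{1,4},{2},{3},{5},{6}}
Fixed point at round 3; 6 class(es).
class of 1: {1,4}; class of 4: {1,4}

Answer: BISIMILAR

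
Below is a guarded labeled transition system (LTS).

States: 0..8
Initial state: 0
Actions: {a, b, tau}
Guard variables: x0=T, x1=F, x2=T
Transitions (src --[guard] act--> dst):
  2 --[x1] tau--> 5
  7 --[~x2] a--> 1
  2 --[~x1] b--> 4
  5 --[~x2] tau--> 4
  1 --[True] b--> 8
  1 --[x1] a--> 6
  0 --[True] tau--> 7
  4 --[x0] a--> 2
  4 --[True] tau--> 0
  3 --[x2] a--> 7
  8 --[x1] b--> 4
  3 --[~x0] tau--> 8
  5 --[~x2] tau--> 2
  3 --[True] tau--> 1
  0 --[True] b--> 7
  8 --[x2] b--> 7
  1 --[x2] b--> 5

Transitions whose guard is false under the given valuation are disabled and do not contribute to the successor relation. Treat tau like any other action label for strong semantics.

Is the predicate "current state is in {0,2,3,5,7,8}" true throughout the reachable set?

Answer: INVARIANT HOLDS

Analysis:
Allowed set {0,2,3,5,7,8}
Reach set: {0,7}
  0: ok
  7: ok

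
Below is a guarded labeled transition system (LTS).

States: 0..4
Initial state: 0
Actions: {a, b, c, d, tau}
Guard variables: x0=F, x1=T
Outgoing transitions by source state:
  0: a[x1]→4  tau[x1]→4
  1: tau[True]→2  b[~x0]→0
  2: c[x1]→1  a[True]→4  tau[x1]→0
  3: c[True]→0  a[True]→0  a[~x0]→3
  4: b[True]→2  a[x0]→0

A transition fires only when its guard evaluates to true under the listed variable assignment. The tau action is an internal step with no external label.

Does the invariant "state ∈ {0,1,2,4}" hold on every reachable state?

Answer: INVARIANT HOLDS

Trace:
Inv-set: {0,1,2,4}
Reachable = {0,1,2,4}
  0: ok
  1: ok
  2: ok
  4: ok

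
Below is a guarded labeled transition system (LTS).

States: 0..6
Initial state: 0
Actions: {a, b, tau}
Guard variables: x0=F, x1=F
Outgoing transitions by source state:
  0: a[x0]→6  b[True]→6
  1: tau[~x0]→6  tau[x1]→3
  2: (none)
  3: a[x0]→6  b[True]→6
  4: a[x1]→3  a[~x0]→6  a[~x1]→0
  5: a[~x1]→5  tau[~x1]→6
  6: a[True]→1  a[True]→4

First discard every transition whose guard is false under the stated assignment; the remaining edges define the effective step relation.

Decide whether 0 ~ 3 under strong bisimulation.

Compute ~ classes (split until stable):
  P[0] = {{0,1,2,3,4,5,6}}
  P[1] = {{0,3},{1},{2},{4,6},{5}}
  P[2] = {{0,3},{1},{2},{4},{5},{6}}
Fixed point at round 3; 6 class(es).
class of 0: {0,3}; class of 3: {0,3}

Answer: BISIMILAR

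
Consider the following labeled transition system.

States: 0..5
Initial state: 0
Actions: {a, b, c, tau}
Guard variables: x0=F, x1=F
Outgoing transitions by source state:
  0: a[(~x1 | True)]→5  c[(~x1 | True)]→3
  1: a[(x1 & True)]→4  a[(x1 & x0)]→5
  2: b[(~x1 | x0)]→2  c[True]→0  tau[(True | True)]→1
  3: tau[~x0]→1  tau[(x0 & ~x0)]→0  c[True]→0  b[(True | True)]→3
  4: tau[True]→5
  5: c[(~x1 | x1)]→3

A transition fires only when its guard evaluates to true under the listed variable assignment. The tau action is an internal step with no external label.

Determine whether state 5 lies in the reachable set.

After dropping false guards: 10 live edges.
depth 0: {0}
depth 1: {3,5}  now seen {0,3,5}
depth 2: {1}  now seen {0,1,3,5}
R = {0,1,3,5}
Path to 5: a

Answer: REACHABLE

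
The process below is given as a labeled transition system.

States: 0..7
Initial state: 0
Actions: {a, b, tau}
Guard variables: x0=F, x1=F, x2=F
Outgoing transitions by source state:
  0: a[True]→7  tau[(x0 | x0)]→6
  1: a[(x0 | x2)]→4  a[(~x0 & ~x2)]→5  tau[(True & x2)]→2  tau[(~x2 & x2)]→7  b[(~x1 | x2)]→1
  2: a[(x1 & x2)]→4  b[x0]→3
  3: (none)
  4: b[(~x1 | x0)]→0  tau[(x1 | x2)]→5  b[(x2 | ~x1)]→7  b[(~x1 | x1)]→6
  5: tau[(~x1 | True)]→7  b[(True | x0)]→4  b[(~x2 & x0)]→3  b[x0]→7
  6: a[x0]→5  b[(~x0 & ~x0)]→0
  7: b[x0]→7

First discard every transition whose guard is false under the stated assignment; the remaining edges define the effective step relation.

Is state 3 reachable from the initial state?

Guard filter leaves 9 enabled edge(s).
depth 0: {0}
depth 1: {7}  total {0,7}
Reach set: {0,7}

Answer: UNREACHABLE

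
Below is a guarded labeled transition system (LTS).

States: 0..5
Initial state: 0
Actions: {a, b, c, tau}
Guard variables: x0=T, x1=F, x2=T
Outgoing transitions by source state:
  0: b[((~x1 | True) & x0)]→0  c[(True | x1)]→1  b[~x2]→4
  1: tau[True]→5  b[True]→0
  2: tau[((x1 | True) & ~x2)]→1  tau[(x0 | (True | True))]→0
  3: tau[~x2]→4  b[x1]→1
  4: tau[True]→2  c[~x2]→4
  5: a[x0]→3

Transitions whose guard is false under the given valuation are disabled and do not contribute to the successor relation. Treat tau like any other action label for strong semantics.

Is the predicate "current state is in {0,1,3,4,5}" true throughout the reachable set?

Answer: INVARIANT HOLDS

Trace:
Inv-set: {0,1,3,4,5}
Reach set: {0,1,3,5}
  0: ok
  1: ok
  3: ok
  5: ok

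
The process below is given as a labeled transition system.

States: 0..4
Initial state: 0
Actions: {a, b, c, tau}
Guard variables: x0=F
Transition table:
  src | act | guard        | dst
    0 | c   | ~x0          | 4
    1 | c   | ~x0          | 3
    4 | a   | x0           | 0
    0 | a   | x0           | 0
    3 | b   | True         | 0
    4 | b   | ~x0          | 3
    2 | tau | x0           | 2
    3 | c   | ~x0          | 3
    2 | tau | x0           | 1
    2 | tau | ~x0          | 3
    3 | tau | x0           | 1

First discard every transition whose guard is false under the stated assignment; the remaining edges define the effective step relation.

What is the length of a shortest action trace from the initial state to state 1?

Answer: UNREACHABLE

Trace:
Breadth-first toward 1:
  Layer 0: {0}
  Layer 1: {4}
  Layer 2: {3}
1 never appears.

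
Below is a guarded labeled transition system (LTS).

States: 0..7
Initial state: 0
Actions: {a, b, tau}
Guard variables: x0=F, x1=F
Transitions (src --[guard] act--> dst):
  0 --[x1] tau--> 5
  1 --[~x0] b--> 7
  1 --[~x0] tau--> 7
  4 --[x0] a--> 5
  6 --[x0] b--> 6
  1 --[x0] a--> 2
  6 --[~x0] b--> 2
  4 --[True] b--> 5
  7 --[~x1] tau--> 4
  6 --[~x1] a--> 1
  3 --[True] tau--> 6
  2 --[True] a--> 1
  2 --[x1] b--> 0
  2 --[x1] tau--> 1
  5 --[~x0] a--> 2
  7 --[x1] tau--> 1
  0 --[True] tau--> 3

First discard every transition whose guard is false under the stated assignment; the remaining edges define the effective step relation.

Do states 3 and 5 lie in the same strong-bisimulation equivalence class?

Answer: NOT BISIMILAR

Trace:
Compute ~ classes (split until stable):
  P[0] = {{0,1,2,3,4,5,6,7}}
  P[1] = {{0,3,7},{1},{2,5},{4},{6}}
  P[2] = {{0},{1},{2},{3},{4},{5},{6},{7}}
8 equivalence class(es) (converged in 3)
[3]={3}  [5]={5}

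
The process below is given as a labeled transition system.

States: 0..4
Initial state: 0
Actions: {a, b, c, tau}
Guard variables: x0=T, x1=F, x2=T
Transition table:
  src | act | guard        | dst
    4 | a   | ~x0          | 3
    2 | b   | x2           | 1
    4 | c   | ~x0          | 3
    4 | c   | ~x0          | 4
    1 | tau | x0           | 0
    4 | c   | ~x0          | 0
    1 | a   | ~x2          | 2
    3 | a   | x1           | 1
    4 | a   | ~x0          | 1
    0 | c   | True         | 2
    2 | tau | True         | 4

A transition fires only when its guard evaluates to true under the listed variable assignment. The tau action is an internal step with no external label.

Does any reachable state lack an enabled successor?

R = {0,1,2,4}
  0: c→2  [1 exit(s)]
  1: tau→0  [1 exit(s)]
  2: b→1  tau→4  [2 exit(s)]
  4: ∅  [deadlock]
Path to 4: c·tau

Answer: DEADLOCK at state 4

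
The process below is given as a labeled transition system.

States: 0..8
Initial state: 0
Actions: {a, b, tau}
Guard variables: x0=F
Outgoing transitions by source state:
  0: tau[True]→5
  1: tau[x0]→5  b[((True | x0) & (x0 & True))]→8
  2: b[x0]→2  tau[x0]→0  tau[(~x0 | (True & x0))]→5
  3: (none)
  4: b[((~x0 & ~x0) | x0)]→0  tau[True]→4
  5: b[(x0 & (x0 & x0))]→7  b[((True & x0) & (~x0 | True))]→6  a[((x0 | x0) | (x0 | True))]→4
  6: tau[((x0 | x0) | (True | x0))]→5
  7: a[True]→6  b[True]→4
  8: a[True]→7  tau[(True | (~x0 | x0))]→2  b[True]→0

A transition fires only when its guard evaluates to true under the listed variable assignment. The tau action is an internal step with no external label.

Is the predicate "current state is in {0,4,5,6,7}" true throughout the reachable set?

Answer: INVARIANT HOLDS

Working:
Safe = {0,4,5,6,7}
Reachable = {0,4,5}
  0: safe
  4: safe
  5: safe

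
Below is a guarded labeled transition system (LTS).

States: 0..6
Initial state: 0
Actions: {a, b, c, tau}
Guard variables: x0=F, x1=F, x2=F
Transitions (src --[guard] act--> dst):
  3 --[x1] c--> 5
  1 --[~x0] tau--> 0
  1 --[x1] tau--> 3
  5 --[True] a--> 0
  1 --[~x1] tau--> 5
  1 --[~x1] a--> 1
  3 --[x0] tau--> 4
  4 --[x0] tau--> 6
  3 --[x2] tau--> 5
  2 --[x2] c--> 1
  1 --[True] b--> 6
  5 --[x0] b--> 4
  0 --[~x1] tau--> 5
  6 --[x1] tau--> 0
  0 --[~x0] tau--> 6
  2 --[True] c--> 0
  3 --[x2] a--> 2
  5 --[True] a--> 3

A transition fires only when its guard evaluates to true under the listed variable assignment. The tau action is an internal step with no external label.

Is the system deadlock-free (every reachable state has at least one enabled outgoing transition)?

R = {0,3,5,6}
  0: tau→5  tau→6  [deg 2]
  3: ∅  [no exit]
  5: a→0  a→3  [deg 2]
  6: ∅  [no exit]
trace reaching 3: tau·a

Answer: DEADLOCK at state 3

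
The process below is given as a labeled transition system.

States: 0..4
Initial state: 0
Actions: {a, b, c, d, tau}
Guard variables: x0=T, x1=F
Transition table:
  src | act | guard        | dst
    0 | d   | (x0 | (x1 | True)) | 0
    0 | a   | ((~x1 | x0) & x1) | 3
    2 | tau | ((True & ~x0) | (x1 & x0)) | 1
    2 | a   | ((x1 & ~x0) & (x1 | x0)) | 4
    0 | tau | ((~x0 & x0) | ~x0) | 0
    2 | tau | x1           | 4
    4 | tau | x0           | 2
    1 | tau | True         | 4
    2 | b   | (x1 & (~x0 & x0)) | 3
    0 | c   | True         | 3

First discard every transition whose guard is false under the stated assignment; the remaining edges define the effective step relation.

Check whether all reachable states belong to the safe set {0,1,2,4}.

Inv-set: {0,1,2,4}
Reach set: {0,3}
  0: ✓
  3: VIOLATES
reach 3 via c — violates

Answer: INVARIANT VIOLATED at state 3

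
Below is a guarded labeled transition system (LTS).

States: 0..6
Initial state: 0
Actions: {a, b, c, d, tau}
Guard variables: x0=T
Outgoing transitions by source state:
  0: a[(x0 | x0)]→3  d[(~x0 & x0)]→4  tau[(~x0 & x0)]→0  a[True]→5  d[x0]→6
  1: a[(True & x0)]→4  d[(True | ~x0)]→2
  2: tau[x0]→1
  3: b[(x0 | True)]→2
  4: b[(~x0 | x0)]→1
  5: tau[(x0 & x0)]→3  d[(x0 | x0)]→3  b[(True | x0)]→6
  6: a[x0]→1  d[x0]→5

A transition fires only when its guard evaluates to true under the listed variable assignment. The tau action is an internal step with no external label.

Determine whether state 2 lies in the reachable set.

Answer: REACHABLE

Working:
After dropping false guards: 13 live edges.
Layer 0: {0}
Layer 1: {3,5,6}  now seen {0,3,5,6}
Layer 2: {1,2}  now seen {0,1,2,3,5,6}
Layer 3: {4}  now seen {0,1,2,3,4,5,6}
R = {0,1,2,3,4,5,6}
Path to 2: a·b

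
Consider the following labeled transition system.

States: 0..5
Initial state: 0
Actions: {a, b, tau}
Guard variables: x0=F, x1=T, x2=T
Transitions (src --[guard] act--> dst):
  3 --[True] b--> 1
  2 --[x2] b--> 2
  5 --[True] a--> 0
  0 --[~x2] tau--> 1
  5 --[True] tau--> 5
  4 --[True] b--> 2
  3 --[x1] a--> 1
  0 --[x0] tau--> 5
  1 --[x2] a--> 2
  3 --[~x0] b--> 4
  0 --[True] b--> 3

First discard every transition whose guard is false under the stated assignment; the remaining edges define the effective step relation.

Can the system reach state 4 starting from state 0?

After dropping false guards: 9 live edges.
depth 0: {0}
depth 1: {3}  total {0,3}
depth 2: {1,4}  total {0,1,3,4}
depth 3: {2}  total {0,1,2,3,4}
R = {0,1,2,3,4}
trace reaching 4: b·b

Answer: REACHABLE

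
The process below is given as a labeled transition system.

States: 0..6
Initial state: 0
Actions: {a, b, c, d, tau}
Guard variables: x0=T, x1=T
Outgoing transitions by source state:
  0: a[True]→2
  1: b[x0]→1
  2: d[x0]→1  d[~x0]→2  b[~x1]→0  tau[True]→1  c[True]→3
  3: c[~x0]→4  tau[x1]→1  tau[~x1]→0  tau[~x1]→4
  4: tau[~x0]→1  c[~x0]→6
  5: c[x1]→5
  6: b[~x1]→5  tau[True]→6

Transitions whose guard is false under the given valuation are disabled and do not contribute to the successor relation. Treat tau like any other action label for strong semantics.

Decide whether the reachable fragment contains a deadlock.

Reachable = {0,1,2,3}
  0: a→2  [1 exit(s)]
  1: b→1  [1 exit(s)]
  2: c→3  d→1  tau→1  [3 exit(s)]
  3: tau→1  [1 exit(s)]

Answer: DEADLOCK-FREE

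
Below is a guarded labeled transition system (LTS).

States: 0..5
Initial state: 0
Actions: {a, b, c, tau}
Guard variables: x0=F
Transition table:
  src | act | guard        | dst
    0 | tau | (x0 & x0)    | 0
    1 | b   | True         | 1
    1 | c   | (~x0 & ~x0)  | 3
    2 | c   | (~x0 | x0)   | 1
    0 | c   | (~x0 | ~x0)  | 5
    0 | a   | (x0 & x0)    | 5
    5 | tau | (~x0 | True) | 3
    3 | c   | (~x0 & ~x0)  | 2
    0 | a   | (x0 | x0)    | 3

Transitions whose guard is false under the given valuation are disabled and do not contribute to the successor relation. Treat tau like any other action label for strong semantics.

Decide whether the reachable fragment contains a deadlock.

Reachable = {0,1,2,3,5}
  0: c→5  [1 out]
  1: b→1  c→3  [2 out]
  2: c→1  [1 out]
  3: c→2  [1 out]
  5: tau→3  [1 out]

Answer: DEADLOCK-FREE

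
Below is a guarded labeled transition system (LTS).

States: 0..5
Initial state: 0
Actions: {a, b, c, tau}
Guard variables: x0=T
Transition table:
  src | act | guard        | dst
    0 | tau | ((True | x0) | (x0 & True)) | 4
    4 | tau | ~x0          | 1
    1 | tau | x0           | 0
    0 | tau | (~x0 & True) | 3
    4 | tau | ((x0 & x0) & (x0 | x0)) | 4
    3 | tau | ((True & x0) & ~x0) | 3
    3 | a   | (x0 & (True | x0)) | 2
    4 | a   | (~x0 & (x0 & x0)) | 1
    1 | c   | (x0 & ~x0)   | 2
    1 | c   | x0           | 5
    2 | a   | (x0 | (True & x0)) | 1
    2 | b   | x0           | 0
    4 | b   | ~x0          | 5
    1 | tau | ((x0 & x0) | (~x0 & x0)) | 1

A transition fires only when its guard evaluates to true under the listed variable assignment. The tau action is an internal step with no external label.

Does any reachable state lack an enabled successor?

R = {0,4}
  0: tau→4  [deg 1]
  4: tau→4  [deg 1]

Answer: DEADLOCK-FREE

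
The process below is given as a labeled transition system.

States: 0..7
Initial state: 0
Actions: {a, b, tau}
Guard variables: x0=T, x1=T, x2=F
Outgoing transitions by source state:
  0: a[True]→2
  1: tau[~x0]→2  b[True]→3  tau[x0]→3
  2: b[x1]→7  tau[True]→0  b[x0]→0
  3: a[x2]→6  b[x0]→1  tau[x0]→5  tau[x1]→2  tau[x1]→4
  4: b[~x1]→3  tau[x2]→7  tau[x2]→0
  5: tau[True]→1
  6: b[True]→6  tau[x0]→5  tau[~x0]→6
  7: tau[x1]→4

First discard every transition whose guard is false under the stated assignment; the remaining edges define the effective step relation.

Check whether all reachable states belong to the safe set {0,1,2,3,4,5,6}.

Answer: INVARIANT VIOLATED at state 7

Working:
Allowed set {0,1,2,3,4,5,6}
R = {0,2,4,7}
  0: safe
  2: safe
  4: safe
  7: ✗ unsafe
counterexample path to 7: a·b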